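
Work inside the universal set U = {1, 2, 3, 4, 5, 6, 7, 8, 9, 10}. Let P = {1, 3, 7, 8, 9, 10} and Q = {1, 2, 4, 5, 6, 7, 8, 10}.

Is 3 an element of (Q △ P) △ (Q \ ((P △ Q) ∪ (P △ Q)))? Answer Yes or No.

3 ∉ Q and 3 ∈ P, so 3 ∈ Q △ P
3 ∈ P and 3 ∉ Q, so 3 ∈ P △ Q
3 ∈ P and 3 ∉ Q, so 3 ∈ P △ Q
3 ∈ (P △ Q) and 3 ∈ (P △ Q), so 3 ∈ (P △ Q) ∪ (P △ Q)
3 ∉ Q and 3 ∈ ((P △ Q) ∪ (P △ Q)), so 3 ∉ Q \ ((P △ Q) ∪ (P △ Q))
3 ∈ (Q △ P) and 3 ∉ (Q \ ((P △ Q) ∪ (P △ Q))), so 3 ∈ (Q △ P) △ (Q \ ((P △ Q) ∪ (P △ Q)))

Yes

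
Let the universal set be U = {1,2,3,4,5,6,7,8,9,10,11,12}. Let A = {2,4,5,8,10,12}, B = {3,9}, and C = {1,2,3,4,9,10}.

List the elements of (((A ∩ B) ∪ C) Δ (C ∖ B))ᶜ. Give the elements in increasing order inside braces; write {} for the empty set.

{1,2,4,5,6,7,8,10,11,12}

A ∩ B = {}
(A ∩ B) ∪ C = {1,2,3,4,9,10}
C ∖ B = {1,2,4,10}
((A ∩ B) ∪ C) Δ (C ∖ B) = {3,9}
(((A ∩ B) ∪ C) Δ (C ∖ B))ᶜ = {1,2,4,5,6,7,8,10,11,12}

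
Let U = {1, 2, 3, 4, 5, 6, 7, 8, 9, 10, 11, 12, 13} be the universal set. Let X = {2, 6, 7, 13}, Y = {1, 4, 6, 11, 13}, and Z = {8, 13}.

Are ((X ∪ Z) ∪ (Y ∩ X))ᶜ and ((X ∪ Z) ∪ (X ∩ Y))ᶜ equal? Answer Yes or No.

X ∪ Z = {2, 6, 7, 8, 13}
Y ∩ X = {6, 13}
(X ∪ Z) ∪ (Y ∩ X) = {2, 6, 7, 8, 13}
((X ∪ Z) ∪ (Y ∩ X))ᶜ = {1, 3, 4, 5, 9, 10, 11, 12}
X ∩ Y = {6, 13}
(X ∪ Z) ∪ (X ∩ Y) = {2, 6, 7, 8, 13}
((X ∪ Z) ∪ (X ∩ Y))ᶜ = {1, 3, 4, 5, 9, 10, 11, 12}
Both equal {1, 3, 4, 5, 9, 10, 11, 12}, so ((X ∪ Z) ∪ (Y ∩ X))ᶜ = ((X ∪ Z) ∪ (X ∩ Y))ᶜ.

Yes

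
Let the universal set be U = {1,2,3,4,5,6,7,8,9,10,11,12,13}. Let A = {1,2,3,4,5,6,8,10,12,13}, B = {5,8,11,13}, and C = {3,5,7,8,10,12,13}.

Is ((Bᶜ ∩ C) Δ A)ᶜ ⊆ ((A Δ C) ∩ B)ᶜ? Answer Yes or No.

Bᶜ = {1,2,3,4,6,7,9,10,12}
Bᶜ ∩ C = {3,7,10,12}
(Bᶜ ∩ C) Δ A = {1,2,4,5,6,7,8,13}
((Bᶜ ∩ C) Δ A)ᶜ = {3,9,10,11,12}
A Δ C = {1,2,4,6,7}
(A Δ C) ∩ B = {}
((A Δ C) ∩ B)ᶜ = {1,2,3,4,5,6,7,8,9,10,11,12,13}
Every element of {3,9,10,11,12} is in {1,2,3,4,5,6,7,8,9,10,11,12,13}, so ((Bᶜ ∩ C) Δ A)ᶜ ⊆ ((A Δ C) ∩ B)ᶜ.

Yes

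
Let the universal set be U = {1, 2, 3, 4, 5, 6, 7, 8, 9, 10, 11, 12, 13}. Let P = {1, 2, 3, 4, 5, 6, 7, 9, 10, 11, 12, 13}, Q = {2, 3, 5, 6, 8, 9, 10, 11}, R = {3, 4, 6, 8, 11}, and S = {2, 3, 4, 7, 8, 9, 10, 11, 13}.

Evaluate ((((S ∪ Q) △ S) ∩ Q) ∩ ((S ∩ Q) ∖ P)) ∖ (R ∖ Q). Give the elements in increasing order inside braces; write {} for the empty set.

S ∪ Q = {2, 3, 4, 5, 6, 7, 8, 9, 10, 11, 13}
(S ∪ Q) △ S = {5, 6}
((S ∪ Q) △ S) ∩ Q = {5, 6}
S ∩ Q = {2, 3, 8, 9, 10, 11}
(S ∩ Q) ∖ P = {8}
(((S ∪ Q) △ S) ∩ Q) ∩ ((S ∩ Q) ∖ P) = {}
R ∖ Q = {4}
((((S ∪ Q) △ S) ∩ Q) ∩ ((S ∩ Q) ∖ P)) ∖ (R ∖ Q) = {}

{}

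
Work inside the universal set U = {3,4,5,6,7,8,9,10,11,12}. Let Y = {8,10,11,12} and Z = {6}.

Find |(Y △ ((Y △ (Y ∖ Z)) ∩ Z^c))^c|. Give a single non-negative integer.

Y ∖ Z = {8,10,11,12}
Y △ (Y ∖ Z) = {}
Z^c = {3,4,5,7,8,9,10,11,12}
(Y △ (Y ∖ Z)) ∩ Z^c = {}
Y △ ((Y △ (Y ∖ Z)) ∩ Z^c) = {8,10,11,12}
(Y △ ((Y △ (Y ∖ Z)) ∩ Z^c))^c = {3,4,5,6,7,9}
|(Y △ ((Y △ (Y ∖ Z)) ∩ Z^c))^c| = 6

6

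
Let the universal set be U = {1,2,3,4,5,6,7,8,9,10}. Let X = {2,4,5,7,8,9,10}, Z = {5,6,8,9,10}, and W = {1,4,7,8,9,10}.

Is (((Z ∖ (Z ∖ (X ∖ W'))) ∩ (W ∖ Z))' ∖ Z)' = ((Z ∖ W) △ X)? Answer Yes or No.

W' = {2,3,5,6}
X ∖ W' = {4,7,8,9,10}
Z ∖ (X ∖ W') = {5,6}
Z ∖ (Z ∖ (X ∖ W')) = {8,9,10}
W ∖ Z = {1,4,7}
(Z ∖ (Z ∖ (X ∖ W'))) ∩ (W ∖ Z) = {}
((Z ∖ (Z ∖ (X ∖ W'))) ∩ (W ∖ Z))' = {1,2,3,4,5,6,7,8,9,10}
((Z ∖ (Z ∖ (X ∖ W'))) ∩ (W ∖ Z))' ∖ Z = {1,2,3,4,7}
(((Z ∖ (Z ∖ (X ∖ W'))) ∩ (W ∖ Z))' ∖ Z)' = {5,6,8,9,10}
Z ∖ W = {5,6}
(Z ∖ W) △ X = {2,4,6,7,8,9,10}
2 ∈ (Z ∖ W) △ X but 2 ∉ (((Z ∖ (Z ∖ (X ∖ W'))) ∩ (W ∖ Z))' ∖ Z)', so they differ.

No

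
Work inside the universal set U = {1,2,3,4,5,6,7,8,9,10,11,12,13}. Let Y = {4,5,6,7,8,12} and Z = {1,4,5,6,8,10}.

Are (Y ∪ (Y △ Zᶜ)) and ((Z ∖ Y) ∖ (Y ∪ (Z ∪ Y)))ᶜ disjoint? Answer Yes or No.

No

Zᶜ = {2,3,7,9,11,12,13}
Y △ Zᶜ = {2,3,4,5,6,8,9,11,13}
Y ∪ (Y △ Zᶜ) = {2,3,4,5,6,7,8,9,11,12,13}
Z ∖ Y = {1,10}
Z ∪ Y = {1,4,5,6,7,8,10,12}
Y ∪ (Z ∪ Y) = {1,4,5,6,7,8,10,12}
(Z ∖ Y) ∖ (Y ∪ (Z ∪ Y)) = {}
((Z ∖ Y) ∖ (Y ∪ (Z ∪ Y)))ᶜ = {1,2,3,4,5,6,7,8,9,10,11,12,13}
2 lies in both, so they are not disjoint.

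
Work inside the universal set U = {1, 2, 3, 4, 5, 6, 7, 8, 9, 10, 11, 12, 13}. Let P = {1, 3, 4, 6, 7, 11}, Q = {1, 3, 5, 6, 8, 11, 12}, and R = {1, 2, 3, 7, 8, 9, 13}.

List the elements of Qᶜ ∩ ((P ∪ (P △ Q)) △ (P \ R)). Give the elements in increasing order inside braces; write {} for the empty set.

{7}

Qᶜ = {2, 4, 7, 9, 10, 13}
P △ Q = {4, 5, 7, 8, 12}
P ∪ (P △ Q) = {1, 3, 4, 5, 6, 7, 8, 11, 12}
P \ R = {4, 6, 11}
(P ∪ (P △ Q)) △ (P \ R) = {1, 3, 5, 7, 8, 12}
Qᶜ ∩ ((P ∪ (P △ Q)) △ (P \ R)) = {7}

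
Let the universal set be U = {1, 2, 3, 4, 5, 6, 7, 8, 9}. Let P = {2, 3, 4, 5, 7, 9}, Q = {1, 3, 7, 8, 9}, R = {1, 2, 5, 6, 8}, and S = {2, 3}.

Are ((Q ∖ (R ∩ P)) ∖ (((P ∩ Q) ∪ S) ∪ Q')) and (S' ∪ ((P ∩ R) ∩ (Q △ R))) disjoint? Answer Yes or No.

No

R ∩ P = {2, 5}
Q ∖ (R ∩ P) = {1, 3, 7, 8, 9}
P ∩ Q = {3, 7, 9}
(P ∩ Q) ∪ S = {2, 3, 7, 9}
Q' = {2, 4, 5, 6}
((P ∩ Q) ∪ S) ∪ Q' = {2, 3, 4, 5, 6, 7, 9}
(Q ∖ (R ∩ P)) ∖ (((P ∩ Q) ∪ S) ∪ Q') = {1, 8}
S' = {1, 4, 5, 6, 7, 8, 9}
P ∩ R = {2, 5}
Q △ R = {2, 3, 5, 6, 7, 9}
(P ∩ R) ∩ (Q △ R) = {2, 5}
S' ∪ ((P ∩ R) ∩ (Q △ R)) = {1, 2, 4, 5, 6, 7, 8, 9}
1 lies in both, so they are not disjoint.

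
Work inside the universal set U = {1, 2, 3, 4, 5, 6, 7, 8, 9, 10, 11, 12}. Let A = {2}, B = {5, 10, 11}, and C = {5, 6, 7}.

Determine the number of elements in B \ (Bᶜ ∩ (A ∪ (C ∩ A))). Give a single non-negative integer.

Bᶜ = {1, 2, 3, 4, 6, 7, 8, 9, 12}
C ∩ A = {}
A ∪ (C ∩ A) = {2}
Bᶜ ∩ (A ∪ (C ∩ A)) = {2}
B \ (Bᶜ ∩ (A ∪ (C ∩ A))) = {5, 10, 11}
|B \ (Bᶜ ∩ (A ∪ (C ∩ A)))| = 3

3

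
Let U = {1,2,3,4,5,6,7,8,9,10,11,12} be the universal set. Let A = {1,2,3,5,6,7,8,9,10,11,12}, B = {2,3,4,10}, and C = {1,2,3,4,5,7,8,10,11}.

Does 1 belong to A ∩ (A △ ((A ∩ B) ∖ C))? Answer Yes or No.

Yes

1 ∈ A and 1 ∉ B, so 1 ∉ A ∩ B
1 ∉ (A ∩ B) and 1 ∈ C, so 1 ∉ (A ∩ B) ∖ C
1 ∈ A and 1 ∉ ((A ∩ B) ∖ C), so 1 ∈ A △ ((A ∩ B) ∖ C)
1 ∈ A and 1 ∈ (A △ ((A ∩ B) ∖ C)), so 1 ∈ A ∩ (A △ ((A ∩ B) ∖ C))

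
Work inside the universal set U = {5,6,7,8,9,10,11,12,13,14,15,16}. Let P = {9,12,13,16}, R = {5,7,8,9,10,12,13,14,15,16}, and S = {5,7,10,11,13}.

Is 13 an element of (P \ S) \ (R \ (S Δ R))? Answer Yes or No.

13 ∈ P and 13 ∈ S, so 13 ∉ P \ S
13 ∈ S and 13 ∈ R, so 13 ∉ S Δ R
13 ∈ R and 13 ∉ (S Δ R), so 13 ∈ R \ (S Δ R)
13 ∉ (P \ S) and 13 ∈ (R \ (S Δ R)), so 13 ∉ (P \ S) \ (R \ (S Δ R))

No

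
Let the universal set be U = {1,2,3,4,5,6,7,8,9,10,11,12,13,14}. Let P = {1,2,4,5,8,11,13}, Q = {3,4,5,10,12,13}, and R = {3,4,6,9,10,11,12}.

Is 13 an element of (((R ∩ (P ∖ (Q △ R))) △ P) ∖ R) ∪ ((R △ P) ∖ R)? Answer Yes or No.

Yes

13 ∈ Q and 13 ∉ R, so 13 ∈ Q △ R
13 ∈ P and 13 ∈ (Q △ R), so 13 ∉ P ∖ (Q △ R)
13 ∉ R and 13 ∉ (P ∖ (Q △ R)), so 13 ∉ R ∩ (P ∖ (Q △ R))
13 ∉ (R ∩ (P ∖ (Q △ R))) and 13 ∈ P, so 13 ∈ (R ∩ (P ∖ (Q △ R))) △ P
13 ∈ ((R ∩ (P ∖ (Q △ R))) △ P) and 13 ∉ R, so 13 ∈ ((R ∩ (P ∖ (Q △ R))) △ P) ∖ R
13 ∉ R and 13 ∈ P, so 13 ∈ R △ P
13 ∈ (R △ P) and 13 ∉ R, so 13 ∈ (R △ P) ∖ R
13 ∈ (((R ∩ (P ∖ (Q △ R))) △ P) ∖ R) and 13 ∈ ((R △ P) ∖ R), so 13 ∈ (((R ∩ (P ∖ (Q △ R))) △ P) ∖ R) ∪ ((R △ P) ∖ R)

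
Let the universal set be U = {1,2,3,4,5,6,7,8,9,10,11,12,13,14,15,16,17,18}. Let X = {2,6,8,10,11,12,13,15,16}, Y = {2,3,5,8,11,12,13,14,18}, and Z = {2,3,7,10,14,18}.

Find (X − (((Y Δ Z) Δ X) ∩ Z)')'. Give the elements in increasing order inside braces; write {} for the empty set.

Y Δ Z = {5,7,8,10,11,12,13}
(Y Δ Z) Δ X = {2,5,6,7,15,16}
((Y Δ Z) Δ X) ∩ Z = {2,7}
(((Y Δ Z) Δ X) ∩ Z)' = {1,3,4,5,6,8,9,10,11,12,13,14,15,16,17,18}
X − (((Y Δ Z) Δ X) ∩ Z)' = {2}
(X − (((Y Δ Z) Δ X) ∩ Z)')' = {1,3,4,5,6,7,8,9,10,11,12,13,14,15,16,17,18}

{1,3,4,5,6,7,8,9,10,11,12,13,14,15,16,17,18}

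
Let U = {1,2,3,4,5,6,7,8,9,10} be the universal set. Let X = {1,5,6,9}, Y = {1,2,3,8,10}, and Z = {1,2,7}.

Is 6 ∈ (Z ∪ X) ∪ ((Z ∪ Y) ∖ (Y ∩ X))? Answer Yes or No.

Yes

6 ∉ Z and 6 ∈ X, so 6 ∈ Z ∪ X
6 ∉ Z and 6 ∉ Y, so 6 ∉ Z ∪ Y
6 ∉ Y and 6 ∈ X, so 6 ∉ Y ∩ X
6 ∉ (Z ∪ Y) and 6 ∉ (Y ∩ X), so 6 ∉ (Z ∪ Y) ∖ (Y ∩ X)
6 ∈ (Z ∪ X) and 6 ∉ ((Z ∪ Y) ∖ (Y ∩ X)), so 6 ∈ (Z ∪ X) ∪ ((Z ∪ Y) ∖ (Y ∩ X))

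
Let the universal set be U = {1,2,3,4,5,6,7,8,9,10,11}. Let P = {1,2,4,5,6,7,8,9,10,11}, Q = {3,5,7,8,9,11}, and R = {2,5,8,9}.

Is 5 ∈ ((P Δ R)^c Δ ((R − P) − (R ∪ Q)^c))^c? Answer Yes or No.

No

5 ∈ P and 5 ∈ R, so 5 ∉ P Δ R
5 ∈ (P Δ R)^c since 5 ∉ (P Δ R)
5 ∈ R and 5 ∈ P, so 5 ∉ R − P
5 ∈ R and 5 ∈ Q, so 5 ∈ R ∪ Q
5 ∉ (R ∪ Q)^c since 5 ∈ (R ∪ Q)
5 ∉ (R − P) and 5 ∉ (R ∪ Q)^c, so 5 ∉ (R − P) − (R ∪ Q)^c
5 ∈ (P Δ R)^c and 5 ∉ ((R − P) − (R ∪ Q)^c), so 5 ∈ (P Δ R)^c Δ ((R − P) − (R ∪ Q)^c)
5 ∉ ((P Δ R)^c Δ ((R − P) − (R ∪ Q)^c))^c since 5 ∈ ((P Δ R)^c Δ ((R − P) − (R ∪ Q)^c))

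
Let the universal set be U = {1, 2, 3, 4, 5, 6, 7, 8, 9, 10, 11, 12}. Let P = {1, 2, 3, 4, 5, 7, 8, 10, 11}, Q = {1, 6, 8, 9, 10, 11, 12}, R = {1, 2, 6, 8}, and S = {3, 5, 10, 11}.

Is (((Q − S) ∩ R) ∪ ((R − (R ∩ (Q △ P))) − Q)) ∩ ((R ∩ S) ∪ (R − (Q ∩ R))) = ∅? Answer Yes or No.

Yes

Q − S = {1, 6, 8, 9, 12}
(Q − S) ∩ R = {1, 6, 8}
Q △ P = {2, 3, 4, 5, 6, 7, 9, 12}
R ∩ (Q △ P) = {2, 6}
R − (R ∩ (Q △ P)) = {1, 8}
(R − (R ∩ (Q △ P))) − Q = {}
((Q − S) ∩ R) ∪ ((R − (R ∩ (Q △ P))) − Q) = {1, 6, 8}
R ∩ S = {}
Q ∩ R = {1, 6, 8}
R − (Q ∩ R) = {2}
(R ∩ S) ∪ (R − (Q ∩ R)) = {2}
{1, 6, 8} and {2} share no elements.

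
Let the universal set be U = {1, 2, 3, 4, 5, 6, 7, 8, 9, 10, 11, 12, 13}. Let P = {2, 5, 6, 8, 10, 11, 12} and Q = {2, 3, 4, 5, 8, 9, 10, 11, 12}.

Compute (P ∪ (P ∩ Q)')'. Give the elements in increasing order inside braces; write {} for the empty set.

{}

P ∩ Q = {2, 5, 8, 10, 11, 12}
(P ∩ Q)' = {1, 3, 4, 6, 7, 9, 13}
P ∪ (P ∩ Q)' = {1, 2, 3, 4, 5, 6, 7, 8, 9, 10, 11, 12, 13}
(P ∪ (P ∩ Q)')' = {}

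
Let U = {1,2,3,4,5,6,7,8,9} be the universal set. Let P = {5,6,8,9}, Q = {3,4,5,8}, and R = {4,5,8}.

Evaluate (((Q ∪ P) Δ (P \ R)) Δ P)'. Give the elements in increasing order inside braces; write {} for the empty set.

{1,2,5,7,8}

Q ∪ P = {3,4,5,6,8,9}
P \ R = {6,9}
(Q ∪ P) Δ (P \ R) = {3,4,5,8}
((Q ∪ P) Δ (P \ R)) Δ P = {3,4,6,9}
(((Q ∪ P) Δ (P \ R)) Δ P)' = {1,2,5,7,8}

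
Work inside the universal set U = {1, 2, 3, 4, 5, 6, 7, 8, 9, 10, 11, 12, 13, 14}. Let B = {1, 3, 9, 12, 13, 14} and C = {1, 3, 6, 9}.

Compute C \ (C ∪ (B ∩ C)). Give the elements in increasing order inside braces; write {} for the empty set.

{}

B ∩ C = {1, 3, 9}
C ∪ (B ∩ C) = {1, 3, 6, 9}
C \ (C ∪ (B ∩ C)) = {}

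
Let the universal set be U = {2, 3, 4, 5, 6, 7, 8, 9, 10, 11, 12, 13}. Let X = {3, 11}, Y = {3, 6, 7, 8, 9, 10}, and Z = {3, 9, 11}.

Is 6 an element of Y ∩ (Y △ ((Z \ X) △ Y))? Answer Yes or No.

No

6 ∉ Z and 6 ∉ X, so 6 ∉ Z \ X
6 ∉ (Z \ X) and 6 ∈ Y, so 6 ∈ (Z \ X) △ Y
6 ∈ Y and 6 ∈ ((Z \ X) △ Y), so 6 ∉ Y △ ((Z \ X) △ Y)
6 ∈ Y and 6 ∉ (Y △ ((Z \ X) △ Y)), so 6 ∉ Y ∩ (Y △ ((Z \ X) △ Y))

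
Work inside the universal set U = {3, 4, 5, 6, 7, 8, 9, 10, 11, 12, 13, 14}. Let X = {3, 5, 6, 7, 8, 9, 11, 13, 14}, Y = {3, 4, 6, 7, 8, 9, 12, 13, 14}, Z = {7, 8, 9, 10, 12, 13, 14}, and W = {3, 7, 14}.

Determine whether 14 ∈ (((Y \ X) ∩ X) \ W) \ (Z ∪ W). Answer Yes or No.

14 ∈ Y and 14 ∈ X, so 14 ∉ Y \ X
14 ∉ (Y \ X) and 14 ∈ X, so 14 ∉ (Y \ X) ∩ X
14 ∉ ((Y \ X) ∩ X) and 14 ∈ W, so 14 ∉ ((Y \ X) ∩ X) \ W
14 ∈ Z and 14 ∈ W, so 14 ∈ Z ∪ W
14 ∉ (((Y \ X) ∩ X) \ W) and 14 ∈ (Z ∪ W), so 14 ∉ (((Y \ X) ∩ X) \ W) \ (Z ∪ W)

No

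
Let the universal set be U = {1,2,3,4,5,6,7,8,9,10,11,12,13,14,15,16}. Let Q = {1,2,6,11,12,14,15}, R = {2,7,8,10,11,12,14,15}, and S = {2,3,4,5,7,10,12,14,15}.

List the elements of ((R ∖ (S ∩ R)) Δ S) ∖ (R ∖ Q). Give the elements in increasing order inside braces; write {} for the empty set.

S ∩ R = {2,7,10,12,14,15}
R ∖ (S ∩ R) = {8,11}
(R ∖ (S ∩ R)) Δ S = {2,3,4,5,7,8,10,11,12,14,15}
R ∖ Q = {7,8,10}
((R ∖ (S ∩ R)) Δ S) ∖ (R ∖ Q) = {2,3,4,5,11,12,14,15}

{2,3,4,5,11,12,14,15}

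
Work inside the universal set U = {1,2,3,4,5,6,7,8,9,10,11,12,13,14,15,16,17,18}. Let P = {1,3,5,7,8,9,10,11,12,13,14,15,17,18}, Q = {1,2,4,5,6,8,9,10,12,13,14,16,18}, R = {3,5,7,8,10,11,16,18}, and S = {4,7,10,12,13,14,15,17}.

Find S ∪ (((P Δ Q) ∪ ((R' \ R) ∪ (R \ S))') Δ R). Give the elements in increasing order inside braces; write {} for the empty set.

P Δ Q = {2,3,4,6,7,11,15,16,17}
R' = {1,2,4,6,9,12,13,14,15,17}
R' \ R = {1,2,4,6,9,12,13,14,15,17}
R \ S = {3,5,8,11,16,18}
(R' \ R) ∪ (R \ S) = {1,2,3,4,5,6,8,9,11,12,13,14,15,16,17,18}
((R' \ R) ∪ (R \ S))' = {7,10}
(P Δ Q) ∪ ((R' \ R) ∪ (R \ S))' = {2,3,4,6,7,10,11,15,16,17}
((P Δ Q) ∪ ((R' \ R) ∪ (R \ S))') Δ R = {2,4,5,6,8,15,17,18}
S ∪ (((P Δ Q) ∪ ((R' \ R) ∪ (R \ S))') Δ R) = {2,4,5,6,7,8,10,12,13,14,15,17,18}

{2,4,5,6,7,8,10,12,13,14,15,17,18}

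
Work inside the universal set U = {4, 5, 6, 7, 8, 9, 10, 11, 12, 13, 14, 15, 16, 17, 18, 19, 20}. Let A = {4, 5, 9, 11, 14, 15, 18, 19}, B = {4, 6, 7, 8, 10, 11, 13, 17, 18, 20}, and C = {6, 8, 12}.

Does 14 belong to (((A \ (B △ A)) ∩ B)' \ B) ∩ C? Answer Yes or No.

No

14 ∉ B and 14 ∈ A, so 14 ∈ B △ A
14 ∈ A and 14 ∈ (B △ A), so 14 ∉ A \ (B △ A)
14 ∉ (A \ (B △ A)) and 14 ∉ B, so 14 ∉ (A \ (B △ A)) ∩ B
14 ∈ ((A \ (B △ A)) ∩ B)' since 14 ∉ ((A \ (B △ A)) ∩ B)
14 ∈ ((A \ (B △ A)) ∩ B)' and 14 ∉ B, so 14 ∈ ((A \ (B △ A)) ∩ B)' \ B
14 ∈ (((A \ (B △ A)) ∩ B)' \ B) and 14 ∉ C, so 14 ∉ (((A \ (B △ A)) ∩ B)' \ B) ∩ C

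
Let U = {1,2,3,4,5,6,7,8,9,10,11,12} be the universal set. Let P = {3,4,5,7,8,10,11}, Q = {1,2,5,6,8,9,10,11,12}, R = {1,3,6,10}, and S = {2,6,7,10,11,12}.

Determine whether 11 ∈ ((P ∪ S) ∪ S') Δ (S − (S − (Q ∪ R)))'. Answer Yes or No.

11 ∈ P and 11 ∈ S, so 11 ∈ P ∪ S
11 ∈ S, so 11 ∉ S'
11 ∈ (P ∪ S) and 11 ∉ S', so 11 ∈ (P ∪ S) ∪ S'
11 ∈ Q and 11 ∉ R, so 11 ∈ Q ∪ R
11 ∈ S and 11 ∈ (Q ∪ R), so 11 ∉ S − (Q ∪ R)
11 ∈ S and 11 ∉ (S − (Q ∪ R)), so 11 ∈ S − (S − (Q ∪ R))
11 ∉ (S − (S − (Q ∪ R)))' since 11 ∈ (S − (S − (Q ∪ R)))
11 ∈ ((P ∪ S) ∪ S') and 11 ∉ (S − (S − (Q ∪ R)))', so 11 ∈ ((P ∪ S) ∪ S') Δ (S − (S − (Q ∪ R)))'

Yes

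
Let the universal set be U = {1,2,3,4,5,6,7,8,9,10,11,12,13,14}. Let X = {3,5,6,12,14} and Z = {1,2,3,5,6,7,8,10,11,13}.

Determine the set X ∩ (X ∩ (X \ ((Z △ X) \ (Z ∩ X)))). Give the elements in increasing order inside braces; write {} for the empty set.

Z △ X = {1,2,7,8,10,11,12,13,14}
Z ∩ X = {3,5,6}
(Z △ X) \ (Z ∩ X) = {1,2,7,8,10,11,12,13,14}
X \ ((Z △ X) \ (Z ∩ X)) = {3,5,6}
X ∩ (X \ ((Z △ X) \ (Z ∩ X))) = {3,5,6}
X ∩ (X ∩ (X \ ((Z △ X) \ (Z ∩ X)))) = {3,5,6}

{3,5,6}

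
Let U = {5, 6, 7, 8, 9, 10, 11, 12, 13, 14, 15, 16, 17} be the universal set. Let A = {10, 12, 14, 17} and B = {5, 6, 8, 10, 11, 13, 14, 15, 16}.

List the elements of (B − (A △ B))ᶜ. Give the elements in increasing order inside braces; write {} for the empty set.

A △ B = {5, 6, 8, 11, 12, 13, 15, 16, 17}
B − (A △ B) = {10, 14}
(B − (A △ B))ᶜ = {5, 6, 7, 8, 9, 11, 12, 13, 15, 16, 17}

{5, 6, 7, 8, 9, 11, 12, 13, 15, 16, 17}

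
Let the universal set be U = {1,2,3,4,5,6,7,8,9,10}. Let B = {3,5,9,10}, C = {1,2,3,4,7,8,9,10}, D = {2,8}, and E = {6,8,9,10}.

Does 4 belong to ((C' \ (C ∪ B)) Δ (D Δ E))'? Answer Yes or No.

4 ∈ C, so 4 ∉ C'
4 ∈ C and 4 ∉ B, so 4 ∈ C ∪ B
4 ∉ C' and 4 ∈ (C ∪ B), so 4 ∉ C' \ (C ∪ B)
4 ∉ D and 4 ∉ E, so 4 ∉ D Δ E
4 ∉ (C' \ (C ∪ B)) and 4 ∉ (D Δ E), so 4 ∉ (C' \ (C ∪ B)) Δ (D Δ E)
4 ∈ ((C' \ (C ∪ B)) Δ (D Δ E))' since 4 ∉ ((C' \ (C ∪ B)) Δ (D Δ E))

Yes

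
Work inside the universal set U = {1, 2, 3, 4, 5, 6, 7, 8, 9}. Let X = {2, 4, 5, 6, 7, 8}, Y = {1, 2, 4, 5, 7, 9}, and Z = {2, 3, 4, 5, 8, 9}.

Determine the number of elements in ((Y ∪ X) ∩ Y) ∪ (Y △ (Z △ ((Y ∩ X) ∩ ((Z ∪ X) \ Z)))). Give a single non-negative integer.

Y ∪ X = {1, 2, 4, 5, 6, 7, 8, 9}
(Y ∪ X) ∩ Y = {1, 2, 4, 5, 7, 9}
Y ∩ X = {2, 4, 5, 7}
Z ∪ X = {2, 3, 4, 5, 6, 7, 8, 9}
(Z ∪ X) \ Z = {6, 7}
(Y ∩ X) ∩ ((Z ∪ X) \ Z) = {7}
Z △ ((Y ∩ X) ∩ ((Z ∪ X) \ Z)) = {2, 3, 4, 5, 7, 8, 9}
Y △ (Z △ ((Y ∩ X) ∩ ((Z ∪ X) \ Z))) = {1, 3, 8}
((Y ∪ X) ∩ Y) ∪ (Y △ (Z △ ((Y ∩ X) ∩ ((Z ∪ X) \ Z)))) = {1, 2, 3, 4, 5, 7, 8, 9}
|((Y ∪ X) ∩ Y) ∪ (Y △ (Z △ ((Y ∩ X) ∩ ((Z ∪ X) \ Z))))| = 8

8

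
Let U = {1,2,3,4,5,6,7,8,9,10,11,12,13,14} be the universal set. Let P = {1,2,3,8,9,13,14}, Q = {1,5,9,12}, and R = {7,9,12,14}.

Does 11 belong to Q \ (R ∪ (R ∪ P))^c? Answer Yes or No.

11 ∉ R and 11 ∉ P, so 11 ∉ R ∪ P
11 ∉ R and 11 ∉ (R ∪ P), so 11 ∉ R ∪ (R ∪ P)
11 ∈ (R ∪ (R ∪ P))^c since 11 ∉ (R ∪ (R ∪ P))
11 ∉ Q and 11 ∈ (R ∪ (R ∪ P))^c, so 11 ∉ Q \ (R ∪ (R ∪ P))^c

No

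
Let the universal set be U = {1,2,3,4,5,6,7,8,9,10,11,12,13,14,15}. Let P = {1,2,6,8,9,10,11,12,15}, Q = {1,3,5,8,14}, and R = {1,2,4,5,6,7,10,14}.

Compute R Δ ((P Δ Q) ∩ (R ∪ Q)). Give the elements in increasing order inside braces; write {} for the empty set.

P Δ Q = {2,3,5,6,9,10,11,12,14,15}
R ∪ Q = {1,2,3,4,5,6,7,8,10,14}
(P Δ Q) ∩ (R ∪ Q) = {2,3,5,6,10,14}
R Δ ((P Δ Q) ∩ (R ∪ Q)) = {1,3,4,7}

{1,3,4,7}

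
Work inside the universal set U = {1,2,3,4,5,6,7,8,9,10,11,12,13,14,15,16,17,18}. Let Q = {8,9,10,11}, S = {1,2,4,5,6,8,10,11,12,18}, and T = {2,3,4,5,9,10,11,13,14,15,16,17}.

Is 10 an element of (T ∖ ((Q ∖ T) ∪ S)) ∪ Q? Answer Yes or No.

10 ∈ Q and 10 ∈ T, so 10 ∉ Q ∖ T
10 ∉ (Q ∖ T) and 10 ∈ S, so 10 ∈ (Q ∖ T) ∪ S
10 ∈ T and 10 ∈ ((Q ∖ T) ∪ S), so 10 ∉ T ∖ ((Q ∖ T) ∪ S)
10 ∉ (T ∖ ((Q ∖ T) ∪ S)) and 10 ∈ Q, so 10 ∈ (T ∖ ((Q ∖ T) ∪ S)) ∪ Q

Yes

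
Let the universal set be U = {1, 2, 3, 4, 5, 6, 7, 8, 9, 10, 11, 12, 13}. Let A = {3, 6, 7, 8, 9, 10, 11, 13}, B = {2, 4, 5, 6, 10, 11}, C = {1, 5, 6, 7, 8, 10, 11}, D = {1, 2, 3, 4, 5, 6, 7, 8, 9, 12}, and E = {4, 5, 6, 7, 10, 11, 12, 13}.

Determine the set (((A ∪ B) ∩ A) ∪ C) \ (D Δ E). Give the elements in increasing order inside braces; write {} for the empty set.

{5, 6, 7}

A ∪ B = {2, 3, 4, 5, 6, 7, 8, 9, 10, 11, 13}
(A ∪ B) ∩ A = {3, 6, 7, 8, 9, 10, 11, 13}
((A ∪ B) ∩ A) ∪ C = {1, 3, 5, 6, 7, 8, 9, 10, 11, 13}
D Δ E = {1, 2, 3, 8, 9, 10, 11, 13}
(((A ∪ B) ∩ A) ∪ C) \ (D Δ E) = {5, 6, 7}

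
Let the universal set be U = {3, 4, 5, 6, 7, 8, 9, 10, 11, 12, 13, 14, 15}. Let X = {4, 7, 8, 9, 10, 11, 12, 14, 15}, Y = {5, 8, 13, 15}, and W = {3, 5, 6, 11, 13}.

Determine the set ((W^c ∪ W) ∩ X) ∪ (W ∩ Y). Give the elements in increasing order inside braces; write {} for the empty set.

W^c = {4, 7, 8, 9, 10, 12, 14, 15}
W^c ∪ W = {3, 4, 5, 6, 7, 8, 9, 10, 11, 12, 13, 14, 15}
(W^c ∪ W) ∩ X = {4, 7, 8, 9, 10, 11, 12, 14, 15}
W ∩ Y = {5, 13}
((W^c ∪ W) ∩ X) ∪ (W ∩ Y) = {4, 5, 7, 8, 9, 10, 11, 12, 13, 14, 15}

{4, 5, 7, 8, 9, 10, 11, 12, 13, 14, 15}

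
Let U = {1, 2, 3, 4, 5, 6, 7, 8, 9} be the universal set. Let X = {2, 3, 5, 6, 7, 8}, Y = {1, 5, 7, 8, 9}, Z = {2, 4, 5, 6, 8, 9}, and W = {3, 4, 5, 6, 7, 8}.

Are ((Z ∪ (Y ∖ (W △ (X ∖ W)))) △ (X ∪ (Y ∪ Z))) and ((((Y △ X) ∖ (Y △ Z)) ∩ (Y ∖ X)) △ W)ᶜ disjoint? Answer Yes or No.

Yes

X ∖ W = {2}
W △ (X ∖ W) = {2, 3, 4, 5, 6, 7, 8}
Y ∖ (W △ (X ∖ W)) = {1, 9}
Z ∪ (Y ∖ (W △ (X ∖ W))) = {1, 2, 4, 5, 6, 8, 9}
Y ∪ Z = {1, 2, 4, 5, 6, 7, 8, 9}
X ∪ (Y ∪ Z) = {1, 2, 3, 4, 5, 6, 7, 8, 9}
(Z ∪ (Y ∖ (W △ (X ∖ W)))) △ (X ∪ (Y ∪ Z)) = {3, 7}
Y △ X = {1, 2, 3, 6, 9}
Y △ Z = {1, 2, 4, 6, 7}
(Y △ X) ∖ (Y △ Z) = {3, 9}
Y ∖ X = {1, 9}
((Y △ X) ∖ (Y △ Z)) ∩ (Y ∖ X) = {9}
(((Y △ X) ∖ (Y △ Z)) ∩ (Y ∖ X)) △ W = {3, 4, 5, 6, 7, 8, 9}
((((Y △ X) ∖ (Y △ Z)) ∩ (Y ∖ X)) △ W)ᶜ = {1, 2}
{3, 7} and {1, 2} share no elements.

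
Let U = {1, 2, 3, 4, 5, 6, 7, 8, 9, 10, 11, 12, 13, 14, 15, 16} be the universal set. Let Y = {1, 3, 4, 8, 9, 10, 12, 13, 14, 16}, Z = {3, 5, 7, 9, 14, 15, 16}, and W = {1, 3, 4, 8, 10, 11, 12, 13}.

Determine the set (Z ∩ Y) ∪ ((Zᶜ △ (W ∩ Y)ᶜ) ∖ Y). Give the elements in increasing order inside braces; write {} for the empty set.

Z ∩ Y = {3, 9, 14, 16}
Zᶜ = {1, 2, 4, 6, 8, 10, 11, 12, 13}
W ∩ Y = {1, 3, 4, 8, 10, 12, 13}
(W ∩ Y)ᶜ = {2, 5, 6, 7, 9, 11, 14, 15, 16}
Zᶜ △ (W ∩ Y)ᶜ = {1, 4, 5, 7, 8, 9, 10, 12, 13, 14, 15, 16}
(Zᶜ △ (W ∩ Y)ᶜ) ∖ Y = {5, 7, 15}
(Z ∩ Y) ∪ ((Zᶜ △ (W ∩ Y)ᶜ) ∖ Y) = {3, 5, 7, 9, 14, 15, 16}

{3, 5, 7, 9, 14, 15, 16}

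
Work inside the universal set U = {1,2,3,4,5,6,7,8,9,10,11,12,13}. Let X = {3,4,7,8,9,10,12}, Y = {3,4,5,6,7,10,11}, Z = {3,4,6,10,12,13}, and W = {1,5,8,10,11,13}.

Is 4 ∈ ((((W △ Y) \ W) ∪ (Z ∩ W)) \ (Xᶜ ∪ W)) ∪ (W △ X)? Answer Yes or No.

4 ∉ W and 4 ∈ Y, so 4 ∈ W △ Y
4 ∈ (W △ Y) and 4 ∉ W, so 4 ∈ (W △ Y) \ W
4 ∈ Z and 4 ∉ W, so 4 ∉ Z ∩ W
4 ∈ ((W △ Y) \ W) and 4 ∉ (Z ∩ W), so 4 ∈ ((W △ Y) \ W) ∪ (Z ∩ W)
4 ∈ X, so 4 ∉ Xᶜ
4 ∉ Xᶜ and 4 ∉ W, so 4 ∉ Xᶜ ∪ W
4 ∈ (((W △ Y) \ W) ∪ (Z ∩ W)) and 4 ∉ (Xᶜ ∪ W), so 4 ∈ (((W △ Y) \ W) ∪ (Z ∩ W)) \ (Xᶜ ∪ W)
4 ∉ W and 4 ∈ X, so 4 ∈ W △ X
4 ∈ ((((W △ Y) \ W) ∪ (Z ∩ W)) \ (Xᶜ ∪ W)) and 4 ∈ (W △ X), so 4 ∈ ((((W △ Y) \ W) ∪ (Z ∩ W)) \ (Xᶜ ∪ W)) ∪ (W △ X)

Yes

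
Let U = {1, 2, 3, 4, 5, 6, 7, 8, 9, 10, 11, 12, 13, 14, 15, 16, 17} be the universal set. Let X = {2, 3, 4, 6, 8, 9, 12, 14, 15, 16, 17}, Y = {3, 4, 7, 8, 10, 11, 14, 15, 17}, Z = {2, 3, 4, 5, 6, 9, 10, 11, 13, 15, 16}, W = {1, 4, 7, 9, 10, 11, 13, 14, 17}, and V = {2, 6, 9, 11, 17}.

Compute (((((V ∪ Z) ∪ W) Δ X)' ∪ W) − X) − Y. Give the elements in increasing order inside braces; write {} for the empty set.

{1, 13}

V ∪ Z = {2, 3, 4, 5, 6, 9, 10, 11, 13, 15, 16, 17}
(V ∪ Z) ∪ W = {1, 2, 3, 4, 5, 6, 7, 9, 10, 11, 13, 14, 15, 16, 17}
((V ∪ Z) ∪ W) Δ X = {1, 5, 7, 8, 10, 11, 12, 13}
(((V ∪ Z) ∪ W) Δ X)' = {2, 3, 4, 6, 9, 14, 15, 16, 17}
(((V ∪ Z) ∪ W) Δ X)' ∪ W = {1, 2, 3, 4, 6, 7, 9, 10, 11, 13, 14, 15, 16, 17}
((((V ∪ Z) ∪ W) Δ X)' ∪ W) − X = {1, 7, 10, 11, 13}
(((((V ∪ Z) ∪ W) Δ X)' ∪ W) − X) − Y = {1, 13}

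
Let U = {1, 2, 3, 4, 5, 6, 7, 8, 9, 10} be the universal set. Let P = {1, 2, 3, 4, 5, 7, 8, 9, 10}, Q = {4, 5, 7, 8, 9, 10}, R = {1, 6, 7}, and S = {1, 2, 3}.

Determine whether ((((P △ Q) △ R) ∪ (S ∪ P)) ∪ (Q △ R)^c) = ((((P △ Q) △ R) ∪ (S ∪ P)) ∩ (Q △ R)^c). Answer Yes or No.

No

P △ Q = {1, 2, 3}
(P △ Q) △ R = {2, 3, 6, 7}
S ∪ P = {1, 2, 3, 4, 5, 7, 8, 9, 10}
((P △ Q) △ R) ∪ (S ∪ P) = {1, 2, 3, 4, 5, 6, 7, 8, 9, 10}
Q △ R = {1, 4, 5, 6, 8, 9, 10}
(Q △ R)^c = {2, 3, 7}
(((P △ Q) △ R) ∪ (S ∪ P)) ∪ (Q △ R)^c = {1, 2, 3, 4, 5, 6, 7, 8, 9, 10}
(((P △ Q) △ R) ∪ (S ∪ P)) ∩ (Q △ R)^c = {2, 3, 7}
1 ∈ (((P △ Q) △ R) ∪ (S ∪ P)) ∪ (Q △ R)^c but 1 ∉ (((P △ Q) △ R) ∪ (S ∪ P)) ∩ (Q △ R)^c, so they differ.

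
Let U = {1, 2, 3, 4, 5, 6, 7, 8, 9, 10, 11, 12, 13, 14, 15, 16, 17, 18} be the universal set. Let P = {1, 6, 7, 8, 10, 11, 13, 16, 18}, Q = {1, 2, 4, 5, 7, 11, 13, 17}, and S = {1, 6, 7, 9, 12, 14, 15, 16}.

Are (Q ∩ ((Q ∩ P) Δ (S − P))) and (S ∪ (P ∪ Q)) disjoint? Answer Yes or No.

Q ∩ P = {1, 7, 11, 13}
S − P = {9, 12, 14, 15}
(Q ∩ P) Δ (S − P) = {1, 7, 9, 11, 12, 13, 14, 15}
Q ∩ ((Q ∩ P) Δ (S − P)) = {1, 7, 11, 13}
P ∪ Q = {1, 2, 4, 5, 6, 7, 8, 10, 11, 13, 16, 17, 18}
S ∪ (P ∪ Q) = {1, 2, 4, 5, 6, 7, 8, 9, 10, 11, 12, 13, 14, 15, 16, 17, 18}
1 lies in both, so they are not disjoint.

No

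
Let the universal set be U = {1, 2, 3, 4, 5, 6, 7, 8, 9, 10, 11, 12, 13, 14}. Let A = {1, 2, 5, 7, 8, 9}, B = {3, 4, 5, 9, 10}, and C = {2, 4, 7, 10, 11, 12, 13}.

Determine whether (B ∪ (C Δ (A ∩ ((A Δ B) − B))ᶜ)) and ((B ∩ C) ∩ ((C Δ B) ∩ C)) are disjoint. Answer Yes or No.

Yes

A Δ B = {1, 2, 3, 4, 7, 8, 10}
(A Δ B) − B = {1, 2, 7, 8}
A ∩ ((A Δ B) − B) = {1, 2, 7, 8}
(A ∩ ((A Δ B) − B))ᶜ = {3, 4, 5, 6, 9, 10, 11, 12, 13, 14}
C Δ (A ∩ ((A Δ B) − B))ᶜ = {2, 3, 5, 6, 7, 9, 14}
B ∪ (C Δ (A ∩ ((A Δ B) − B))ᶜ) = {2, 3, 4, 5, 6, 7, 9, 10, 14}
B ∩ C = {4, 10}
C Δ B = {2, 3, 5, 7, 9, 11, 12, 13}
(C Δ B) ∩ C = {2, 7, 11, 12, 13}
(B ∩ C) ∩ ((C Δ B) ∩ C) = {}
{2, 3, 4, 5, 6, 7, 9, 10, 14} and {} share no elements.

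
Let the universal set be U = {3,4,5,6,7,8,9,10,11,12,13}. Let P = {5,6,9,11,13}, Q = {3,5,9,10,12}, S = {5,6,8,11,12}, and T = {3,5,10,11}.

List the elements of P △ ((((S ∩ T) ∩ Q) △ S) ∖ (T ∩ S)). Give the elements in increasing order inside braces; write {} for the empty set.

{5,8,9,11,12,13}

S ∩ T = {5,11}
(S ∩ T) ∩ Q = {5}
((S ∩ T) ∩ Q) △ S = {6,8,11,12}
T ∩ S = {5,11}
(((S ∩ T) ∩ Q) △ S) ∖ (T ∩ S) = {6,8,12}
P △ ((((S ∩ T) ∩ Q) △ S) ∖ (T ∩ S)) = {5,8,9,11,12,13}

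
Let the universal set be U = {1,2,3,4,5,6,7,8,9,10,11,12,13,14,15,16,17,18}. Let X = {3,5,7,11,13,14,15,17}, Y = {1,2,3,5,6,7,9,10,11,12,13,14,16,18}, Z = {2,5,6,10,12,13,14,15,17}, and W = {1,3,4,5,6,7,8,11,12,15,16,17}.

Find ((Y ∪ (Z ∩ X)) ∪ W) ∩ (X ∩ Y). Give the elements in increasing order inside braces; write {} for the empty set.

{3,5,7,11,13,14}

Z ∩ X = {5,13,14,15,17}
Y ∪ (Z ∩ X) = {1,2,3,5,6,7,9,10,11,12,13,14,15,16,17,18}
(Y ∪ (Z ∩ X)) ∪ W = {1,2,3,4,5,6,7,8,9,10,11,12,13,14,15,16,17,18}
X ∩ Y = {3,5,7,11,13,14}
((Y ∪ (Z ∩ X)) ∪ W) ∩ (X ∩ Y) = {3,5,7,11,13,14}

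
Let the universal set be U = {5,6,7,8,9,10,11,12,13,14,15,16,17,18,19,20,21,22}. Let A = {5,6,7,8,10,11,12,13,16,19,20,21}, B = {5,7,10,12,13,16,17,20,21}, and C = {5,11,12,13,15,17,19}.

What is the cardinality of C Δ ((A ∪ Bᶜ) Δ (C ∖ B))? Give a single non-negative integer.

Bᶜ = {6,8,9,11,14,15,18,19,22}
A ∪ Bᶜ = {5,6,7,8,9,10,11,12,13,14,15,16,18,19,20,21,22}
C ∖ B = {11,15,19}
(A ∪ Bᶜ) Δ (C ∖ B) = {5,6,7,8,9,10,12,13,14,16,18,20,21,22}
C Δ ((A ∪ Bᶜ) Δ (C ∖ B)) = {6,7,8,9,10,11,14,15,16,17,18,19,20,21,22}
|C Δ ((A ∪ Bᶜ) Δ (C ∖ B))| = 15

15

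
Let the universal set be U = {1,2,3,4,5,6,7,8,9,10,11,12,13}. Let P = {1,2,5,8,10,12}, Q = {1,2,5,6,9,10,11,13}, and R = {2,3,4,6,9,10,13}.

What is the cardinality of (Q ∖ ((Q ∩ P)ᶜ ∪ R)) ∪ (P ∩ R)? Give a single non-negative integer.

Q ∩ P = {1,2,5,10}
(Q ∩ P)ᶜ = {3,4,6,7,8,9,11,12,13}
(Q ∩ P)ᶜ ∪ R = {2,3,4,6,7,8,9,10,11,12,13}
Q ∖ ((Q ∩ P)ᶜ ∪ R) = {1,5}
P ∩ R = {2,10}
(Q ∖ ((Q ∩ P)ᶜ ∪ R)) ∪ (P ∩ R) = {1,2,5,10}
|(Q ∖ ((Q ∩ P)ᶜ ∪ R)) ∪ (P ∩ R)| = 4

4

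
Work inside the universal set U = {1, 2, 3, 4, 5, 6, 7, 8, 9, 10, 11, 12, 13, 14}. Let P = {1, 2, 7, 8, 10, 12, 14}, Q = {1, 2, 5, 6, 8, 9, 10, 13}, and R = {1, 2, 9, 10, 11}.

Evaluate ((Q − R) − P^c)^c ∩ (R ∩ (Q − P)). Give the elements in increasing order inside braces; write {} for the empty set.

Q − R = {5, 6, 8, 13}
P^c = {3, 4, 5, 6, 9, 11, 13}
(Q − R) − P^c = {8}
((Q − R) − P^c)^c = {1, 2, 3, 4, 5, 6, 7, 9, 10, 11, 12, 13, 14}
Q − P = {5, 6, 9, 13}
R ∩ (Q − P) = {9}
((Q − R) − P^c)^c ∩ (R ∩ (Q − P)) = {9}

{9}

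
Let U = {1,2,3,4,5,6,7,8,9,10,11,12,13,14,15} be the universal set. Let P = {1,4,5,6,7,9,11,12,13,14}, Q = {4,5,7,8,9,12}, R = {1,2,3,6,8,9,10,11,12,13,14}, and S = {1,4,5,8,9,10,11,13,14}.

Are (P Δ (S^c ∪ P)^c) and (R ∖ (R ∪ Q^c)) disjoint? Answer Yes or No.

S^c = {2,3,6,7,12,15}
S^c ∪ P = {1,2,3,4,5,6,7,9,11,12,13,14,15}
(S^c ∪ P)^c = {8,10}
P Δ (S^c ∪ P)^c = {1,4,5,6,7,8,9,10,11,12,13,14}
Q^c = {1,2,3,6,10,11,13,14,15}
R ∪ Q^c = {1,2,3,6,8,9,10,11,12,13,14,15}
R ∖ (R ∪ Q^c) = {}
{1,4,5,6,7,8,9,10,11,12,13,14} and {} share no elements.

Yes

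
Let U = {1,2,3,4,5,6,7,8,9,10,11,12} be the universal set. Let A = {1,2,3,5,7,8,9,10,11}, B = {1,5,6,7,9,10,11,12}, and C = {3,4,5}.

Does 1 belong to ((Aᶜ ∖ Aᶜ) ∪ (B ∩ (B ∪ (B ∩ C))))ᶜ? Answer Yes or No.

No

1 ∈ A, so 1 ∉ Aᶜ
1 ∈ A, so 1 ∉ Aᶜ
1 ∉ Aᶜ and 1 ∉ Aᶜ, so 1 ∉ Aᶜ ∖ Aᶜ
1 ∈ B and 1 ∉ C, so 1 ∉ B ∩ C
1 ∈ B and 1 ∉ (B ∩ C), so 1 ∈ B ∪ (B ∩ C)
1 ∈ B and 1 ∈ (B ∪ (B ∩ C)), so 1 ∈ B ∩ (B ∪ (B ∩ C))
1 ∉ (Aᶜ ∖ Aᶜ) and 1 ∈ (B ∩ (B ∪ (B ∩ C))), so 1 ∈ (Aᶜ ∖ Aᶜ) ∪ (B ∩ (B ∪ (B ∩ C)))
1 ∉ ((Aᶜ ∖ Aᶜ) ∪ (B ∩ (B ∪ (B ∩ C))))ᶜ since 1 ∈ ((Aᶜ ∖ Aᶜ) ∪ (B ∩ (B ∪ (B ∩ C))))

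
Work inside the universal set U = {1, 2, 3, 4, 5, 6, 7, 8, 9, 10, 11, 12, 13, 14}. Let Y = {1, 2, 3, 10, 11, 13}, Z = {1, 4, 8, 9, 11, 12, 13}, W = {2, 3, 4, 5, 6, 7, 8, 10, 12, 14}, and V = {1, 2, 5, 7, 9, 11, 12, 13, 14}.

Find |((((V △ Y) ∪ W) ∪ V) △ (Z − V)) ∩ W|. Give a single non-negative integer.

V △ Y = {3, 5, 7, 9, 10, 12, 14}
(V △ Y) ∪ W = {2, 3, 4, 5, 6, 7, 8, 9, 10, 12, 14}
((V △ Y) ∪ W) ∪ V = {1, 2, 3, 4, 5, 6, 7, 8, 9, 10, 11, 12, 13, 14}
Z − V = {4, 8}
(((V △ Y) ∪ W) ∪ V) △ (Z − V) = {1, 2, 3, 5, 6, 7, 9, 10, 11, 12, 13, 14}
((((V △ Y) ∪ W) ∪ V) △ (Z − V)) ∩ W = {2, 3, 5, 6, 7, 10, 12, 14}
|((((V △ Y) ∪ W) ∪ V) △ (Z − V)) ∩ W| = 8

8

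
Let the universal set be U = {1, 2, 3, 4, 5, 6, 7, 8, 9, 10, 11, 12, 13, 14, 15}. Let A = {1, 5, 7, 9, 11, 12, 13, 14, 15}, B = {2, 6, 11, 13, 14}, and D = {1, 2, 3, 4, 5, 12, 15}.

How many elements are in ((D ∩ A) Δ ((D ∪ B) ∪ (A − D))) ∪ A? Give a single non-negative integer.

D ∩ A = {1, 5, 12, 15}
D ∪ B = {1, 2, 3, 4, 5, 6, 11, 12, 13, 14, 15}
A − D = {7, 9, 11, 13, 14}
(D ∪ B) ∪ (A − D) = {1, 2, 3, 4, 5, 6, 7, 9, 11, 12, 13, 14, 15}
(D ∩ A) Δ ((D ∪ B) ∪ (A − D)) = {2, 3, 4, 6, 7, 9, 11, 13, 14}
((D ∩ A) Δ ((D ∪ B) ∪ (A − D))) ∪ A = {1, 2, 3, 4, 5, 6, 7, 9, 11, 12, 13, 14, 15}
|((D ∩ A) Δ ((D ∪ B) ∪ (A − D))) ∪ A| = 13

13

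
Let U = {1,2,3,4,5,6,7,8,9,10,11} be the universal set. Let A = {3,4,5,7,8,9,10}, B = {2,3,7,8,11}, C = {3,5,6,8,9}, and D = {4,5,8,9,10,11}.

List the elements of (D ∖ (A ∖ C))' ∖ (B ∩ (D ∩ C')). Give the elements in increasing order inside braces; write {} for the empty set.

A ∖ C = {4,7,10}
D ∖ (A ∖ C) = {5,8,9,11}
(D ∖ (A ∖ C))' = {1,2,3,4,6,7,10}
C' = {1,2,4,7,10,11}
D ∩ C' = {4,10,11}
B ∩ (D ∩ C') = {11}
(D ∖ (A ∖ C))' ∖ (B ∩ (D ∩ C')) = {1,2,3,4,6,7,10}

{1,2,3,4,6,7,10}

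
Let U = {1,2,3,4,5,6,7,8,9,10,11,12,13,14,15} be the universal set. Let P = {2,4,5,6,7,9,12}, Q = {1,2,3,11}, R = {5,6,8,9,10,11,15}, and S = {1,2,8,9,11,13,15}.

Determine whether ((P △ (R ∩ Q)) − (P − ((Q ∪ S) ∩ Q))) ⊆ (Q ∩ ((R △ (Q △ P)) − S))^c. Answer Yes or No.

Yes

R ∩ Q = {11}
P △ (R ∩ Q) = {2,4,5,6,7,9,11,12}
Q ∪ S = {1,2,3,8,9,11,13,15}
(Q ∪ S) ∩ Q = {1,2,3,11}
P − ((Q ∪ S) ∩ Q) = {4,5,6,7,9,12}
(P △ (R ∩ Q)) − (P − ((Q ∪ S) ∩ Q)) = {2,11}
Q △ P = {1,3,4,5,6,7,9,11,12}
R △ (Q △ P) = {1,3,4,7,8,10,12,15}
(R △ (Q △ P)) − S = {3,4,7,10,12}
Q ∩ ((R △ (Q △ P)) − S) = {3}
(Q ∩ ((R △ (Q △ P)) − S))^c = {1,2,4,5,6,7,8,9,10,11,12,13,14,15}
Every element of {2,11} is in {1,2,4,5,6,7,8,9,10,11,12,13,14,15}, so (P △ (R ∩ Q)) − (P − ((Q ∪ S) ∩ Q)) ⊆ (Q ∩ ((R △ (Q △ P)) − S))^c.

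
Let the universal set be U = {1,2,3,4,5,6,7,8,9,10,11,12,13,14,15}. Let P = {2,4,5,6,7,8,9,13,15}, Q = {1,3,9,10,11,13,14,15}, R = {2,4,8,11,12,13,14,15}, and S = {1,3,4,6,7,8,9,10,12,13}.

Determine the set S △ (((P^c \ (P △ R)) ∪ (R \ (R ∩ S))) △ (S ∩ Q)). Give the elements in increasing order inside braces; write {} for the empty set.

{1,2,3,4,6,7,8,10,11,12,14,15}

P^c = {1,3,10,11,12,14}
P △ R = {5,6,7,9,11,12,14}
P^c \ (P △ R) = {1,3,10}
R ∩ S = {4,8,12,13}
R \ (R ∩ S) = {2,11,14,15}
(P^c \ (P △ R)) ∪ (R \ (R ∩ S)) = {1,2,3,10,11,14,15}
S ∩ Q = {1,3,9,10,13}
((P^c \ (P △ R)) ∪ (R \ (R ∩ S))) △ (S ∩ Q) = {2,9,11,13,14,15}
S △ (((P^c \ (P △ R)) ∪ (R \ (R ∩ S))) △ (S ∩ Q)) = {1,2,3,4,6,7,8,10,11,12,14,15}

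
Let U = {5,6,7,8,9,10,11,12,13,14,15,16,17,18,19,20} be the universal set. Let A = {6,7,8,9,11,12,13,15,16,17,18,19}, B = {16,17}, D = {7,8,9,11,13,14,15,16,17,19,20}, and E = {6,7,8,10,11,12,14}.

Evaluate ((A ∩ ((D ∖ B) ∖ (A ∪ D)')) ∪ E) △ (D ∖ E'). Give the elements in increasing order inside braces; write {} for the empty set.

D ∖ B = {7,8,9,11,13,14,15,19,20}
A ∪ D = {6,7,8,9,11,12,13,14,15,16,17,18,19,20}
(A ∪ D)' = {5,10}
(D ∖ B) ∖ (A ∪ D)' = {7,8,9,11,13,14,15,19,20}
A ∩ ((D ∖ B) ∖ (A ∪ D)') = {7,8,9,11,13,15,19}
(A ∩ ((D ∖ B) ∖ (A ∪ D)')) ∪ E = {6,7,8,9,10,11,12,13,14,15,19}
E' = {5,9,13,15,16,17,18,19,20}
D ∖ E' = {7,8,11,14}
((A ∩ ((D ∖ B) ∖ (A ∪ D)')) ∪ E) △ (D ∖ E') = {6,9,10,12,13,15,19}

{6,9,10,12,13,15,19}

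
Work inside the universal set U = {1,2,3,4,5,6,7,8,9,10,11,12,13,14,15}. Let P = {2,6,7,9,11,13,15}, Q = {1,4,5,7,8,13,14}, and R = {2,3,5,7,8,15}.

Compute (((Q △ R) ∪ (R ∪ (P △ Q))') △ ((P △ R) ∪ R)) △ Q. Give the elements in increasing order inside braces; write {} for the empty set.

Q △ R = {1,2,3,4,13,14,15}
P △ Q = {1,2,4,5,6,8,9,11,14,15}
R ∪ (P △ Q) = {1,2,3,4,5,6,7,8,9,11,14,15}
(R ∪ (P △ Q))' = {10,12,13}
(Q △ R) ∪ (R ∪ (P △ Q))' = {1,2,3,4,10,12,13,14,15}
P △ R = {3,5,6,8,9,11,13}
(P △ R) ∪ R = {2,3,5,6,7,8,9,11,13,15}
((Q △ R) ∪ (R ∪ (P △ Q))') △ ((P △ R) ∪ R) = {1,4,5,6,7,8,9,10,11,12,14}
(((Q △ R) ∪ (R ∪ (P △ Q))') △ ((P △ R) ∪ R)) △ Q = {6,9,10,11,12,13}

{6,9,10,11,12,13}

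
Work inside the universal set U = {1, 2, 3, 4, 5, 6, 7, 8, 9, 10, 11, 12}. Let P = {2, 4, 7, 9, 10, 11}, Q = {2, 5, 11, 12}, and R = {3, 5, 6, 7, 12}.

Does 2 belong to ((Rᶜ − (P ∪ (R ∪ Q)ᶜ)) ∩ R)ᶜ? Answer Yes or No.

2 ∉ R, so 2 ∈ Rᶜ
2 ∉ R and 2 ∈ Q, so 2 ∈ R ∪ Q
2 ∉ (R ∪ Q)ᶜ since 2 ∈ (R ∪ Q)
2 ∈ P and 2 ∉ (R ∪ Q)ᶜ, so 2 ∈ P ∪ (R ∪ Q)ᶜ
2 ∈ Rᶜ and 2 ∈ (P ∪ (R ∪ Q)ᶜ), so 2 ∉ Rᶜ − (P ∪ (R ∪ Q)ᶜ)
2 ∉ (Rᶜ − (P ∪ (R ∪ Q)ᶜ)) and 2 ∉ R, so 2 ∉ (Rᶜ − (P ∪ (R ∪ Q)ᶜ)) ∩ R
2 ∈ ((Rᶜ − (P ∪ (R ∪ Q)ᶜ)) ∩ R)ᶜ since 2 ∉ ((Rᶜ − (P ∪ (R ∪ Q)ᶜ)) ∩ R)

Yes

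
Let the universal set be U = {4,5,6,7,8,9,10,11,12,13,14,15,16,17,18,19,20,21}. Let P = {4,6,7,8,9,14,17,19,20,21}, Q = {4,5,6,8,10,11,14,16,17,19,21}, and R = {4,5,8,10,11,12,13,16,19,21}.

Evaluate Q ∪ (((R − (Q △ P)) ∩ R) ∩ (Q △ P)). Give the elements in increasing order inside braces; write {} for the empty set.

{4,5,6,8,10,11,14,16,17,19,21}

Q △ P = {5,7,9,10,11,16,20}
R − (Q △ P) = {4,8,12,13,19,21}
(R − (Q △ P)) ∩ R = {4,8,12,13,19,21}
((R − (Q △ P)) ∩ R) ∩ (Q △ P) = {}
Q ∪ (((R − (Q △ P)) ∩ R) ∩ (Q △ P)) = {4,5,6,8,10,11,14,16,17,19,21}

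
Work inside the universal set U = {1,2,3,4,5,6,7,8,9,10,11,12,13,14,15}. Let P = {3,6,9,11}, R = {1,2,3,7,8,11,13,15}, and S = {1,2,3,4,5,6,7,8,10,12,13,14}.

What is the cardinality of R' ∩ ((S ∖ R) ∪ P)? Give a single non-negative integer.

7

R' = {4,5,6,9,10,12,14}
S ∖ R = {4,5,6,10,12,14}
(S ∖ R) ∪ P = {3,4,5,6,9,10,11,12,14}
R' ∩ ((S ∖ R) ∪ P) = {4,5,6,9,10,12,14}
|R' ∩ ((S ∖ R) ∪ P)| = 7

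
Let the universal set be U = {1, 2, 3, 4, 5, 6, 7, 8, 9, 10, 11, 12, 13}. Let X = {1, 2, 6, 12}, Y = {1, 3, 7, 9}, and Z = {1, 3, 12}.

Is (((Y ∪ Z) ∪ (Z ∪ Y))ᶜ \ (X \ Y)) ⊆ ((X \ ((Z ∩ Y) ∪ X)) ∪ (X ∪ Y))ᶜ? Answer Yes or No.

Y ∪ Z = {1, 3, 7, 9, 12}
Z ∪ Y = {1, 3, 7, 9, 12}
(Y ∪ Z) ∪ (Z ∪ Y) = {1, 3, 7, 9, 12}
((Y ∪ Z) ∪ (Z ∪ Y))ᶜ = {2, 4, 5, 6, 8, 10, 11, 13}
X \ Y = {2, 6, 12}
((Y ∪ Z) ∪ (Z ∪ Y))ᶜ \ (X \ Y) = {4, 5, 8, 10, 11, 13}
Z ∩ Y = {1, 3}
(Z ∩ Y) ∪ X = {1, 2, 3, 6, 12}
X \ ((Z ∩ Y) ∪ X) = {}
X ∪ Y = {1, 2, 3, 6, 7, 9, 12}
(X \ ((Z ∩ Y) ∪ X)) ∪ (X ∪ Y) = {1, 2, 3, 6, 7, 9, 12}
((X \ ((Z ∩ Y) ∪ X)) ∪ (X ∪ Y))ᶜ = {4, 5, 8, 10, 11, 13}
Every element of {4, 5, 8, 10, 11, 13} is in {4, 5, 8, 10, 11, 13}, so ((Y ∪ Z) ∪ (Z ∪ Y))ᶜ \ (X \ Y) ⊆ ((X \ ((Z ∩ Y) ∪ X)) ∪ (X ∪ Y))ᶜ.

Yes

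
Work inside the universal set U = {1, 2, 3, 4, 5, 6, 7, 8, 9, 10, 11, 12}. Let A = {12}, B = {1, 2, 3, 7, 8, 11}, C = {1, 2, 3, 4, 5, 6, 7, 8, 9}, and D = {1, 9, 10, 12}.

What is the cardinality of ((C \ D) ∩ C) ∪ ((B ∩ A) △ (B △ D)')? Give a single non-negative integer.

8

C \ D = {2, 3, 4, 5, 6, 7, 8}
(C \ D) ∩ C = {2, 3, 4, 5, 6, 7, 8}
B ∩ A = {}
B △ D = {2, 3, 7, 8, 9, 10, 11, 12}
(B △ D)' = {1, 4, 5, 6}
(B ∩ A) △ (B △ D)' = {1, 4, 5, 6}
((C \ D) ∩ C) ∪ ((B ∩ A) △ (B △ D)') = {1, 2, 3, 4, 5, 6, 7, 8}
|((C \ D) ∩ C) ∪ ((B ∩ A) △ (B △ D)')| = 8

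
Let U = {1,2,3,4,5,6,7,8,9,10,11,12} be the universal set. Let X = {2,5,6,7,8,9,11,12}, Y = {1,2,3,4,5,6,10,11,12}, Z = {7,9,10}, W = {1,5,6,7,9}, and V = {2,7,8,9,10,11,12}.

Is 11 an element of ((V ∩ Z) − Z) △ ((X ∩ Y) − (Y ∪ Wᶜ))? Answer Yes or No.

11 ∈ V and 11 ∉ Z, so 11 ∉ V ∩ Z
11 ∉ (V ∩ Z) and 11 ∉ Z, so 11 ∉ (V ∩ Z) − Z
11 ∈ X and 11 ∈ Y, so 11 ∈ X ∩ Y
11 ∉ W, so 11 ∈ Wᶜ
11 ∈ Y and 11 ∈ Wᶜ, so 11 ∈ Y ∪ Wᶜ
11 ∈ (X ∩ Y) and 11 ∈ (Y ∪ Wᶜ), so 11 ∉ (X ∩ Y) − (Y ∪ Wᶜ)
11 ∉ ((V ∩ Z) − Z) and 11 ∉ ((X ∩ Y) − (Y ∪ Wᶜ)), so 11 ∉ ((V ∩ Z) − Z) △ ((X ∩ Y) − (Y ∪ Wᶜ))

No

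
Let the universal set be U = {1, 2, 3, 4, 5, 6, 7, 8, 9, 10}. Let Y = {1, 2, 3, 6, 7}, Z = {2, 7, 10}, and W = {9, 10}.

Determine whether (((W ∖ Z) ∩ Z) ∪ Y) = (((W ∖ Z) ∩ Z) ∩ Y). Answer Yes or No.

W ∖ Z = {9}
(W ∖ Z) ∩ Z = {}
((W ∖ Z) ∩ Z) ∪ Y = {1, 2, 3, 6, 7}
((W ∖ Z) ∩ Z) ∩ Y = {}
1 ∈ ((W ∖ Z) ∩ Z) ∪ Y but 1 ∉ ((W ∖ Z) ∩ Z) ∩ Y, so they differ.

No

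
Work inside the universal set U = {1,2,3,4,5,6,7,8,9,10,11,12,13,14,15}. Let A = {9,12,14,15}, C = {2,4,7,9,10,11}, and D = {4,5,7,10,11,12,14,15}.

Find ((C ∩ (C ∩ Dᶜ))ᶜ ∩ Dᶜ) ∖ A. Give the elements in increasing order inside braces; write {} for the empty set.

{1,3,6,8,13}

Dᶜ = {1,2,3,6,8,9,13}
C ∩ Dᶜ = {2,9}
C ∩ (C ∩ Dᶜ) = {2,9}
(C ∩ (C ∩ Dᶜ))ᶜ = {1,3,4,5,6,7,8,10,11,12,13,14,15}
(C ∩ (C ∩ Dᶜ))ᶜ ∩ Dᶜ = {1,3,6,8,13}
((C ∩ (C ∩ Dᶜ))ᶜ ∩ Dᶜ) ∖ A = {1,3,6,8,13}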